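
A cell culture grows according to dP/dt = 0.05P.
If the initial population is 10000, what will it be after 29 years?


The ODE dP/dt = 0.05P has solution P(t) = P(0)e^(0.05t).
Substitute P(0) = 10000 and t = 29: P(29) = 10000 e^(1.45) ≈ 42631.


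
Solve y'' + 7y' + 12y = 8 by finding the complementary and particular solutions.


Characteristic roots of r² + 7r + 12 = 0 are -3, -4.
y_h = C₁e^(-3x) + C₂e^(-4x).
Constant forcing; try y_p = A. Then 12A = 8 ⇒ A = 2/3.
General solution: y = C₁e^(-3x) + C₂e^(-4x) + 2/3.


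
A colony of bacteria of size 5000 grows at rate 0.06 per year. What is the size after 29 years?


The ODE dP/dt = 0.06P has solution P(t) = P(0)e^(0.06t).
Substitute P(0) = 5000 and t = 29: P(29) = 5000 e^(1.74) ≈ 28487.


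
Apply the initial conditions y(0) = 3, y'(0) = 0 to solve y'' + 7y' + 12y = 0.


Characteristic roots of r² + 7r + 12 = 0 are -3, -4.
General solution y = c₁ e^(-3x) + c₂ e^(-4x).
Apply y(0) = 3: c₁ + c₂ = 3. Apply y'(0) = 0: -3 c₁ - 4 c₂ = 0.
Solve: c₁ = 12, c₂ = -9.
Particular solution: y = 12e^(-3x) - 9e^(-4x).


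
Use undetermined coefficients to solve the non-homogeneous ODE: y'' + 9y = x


Homogeneous: r² + 9 = 0 ⇒ r = ±3i, y_h = C₁cos(3x) + C₂sin(3x).
Polynomial forcing; try y_p = Ax + B. Then y_p'' + 9 y_p = 9(Ax + B) = x, so B = 0 and A = 1/9.
General solution: y = C₁cos(3x) + C₂sin(3x) + (1/9)x.


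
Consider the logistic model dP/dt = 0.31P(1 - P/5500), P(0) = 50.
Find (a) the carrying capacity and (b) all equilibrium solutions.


Logistic ODE dP/dt = 0.31P(1 - P/5500) has equilibria where dP/dt = 0, i.e. P = 0 or P = 5500.
The coefficient (1 - P/K) = 0 when P = K, identifying K = 5500 as the carrying capacity.
(a) K = 5500; (b) equilibria P = 0 and P = 5500.


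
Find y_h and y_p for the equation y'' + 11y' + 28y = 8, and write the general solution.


Characteristic roots of r² + 11r + 28 = 0 are -7, -4.
y_h = C₁e^(-7x) + C₂e^(-4x).
Constant forcing; try y_p = A. Then 28A = 8 ⇒ A = 2/7.
General solution: y = C₁e^(-7x) + C₂e^(-4x) + 2/7.


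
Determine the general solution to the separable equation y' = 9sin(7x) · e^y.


Separate: e^(-y) dy = 9sin(7x) dx.
Integrate: -e^(-y) = -(9/7)cos(7x) + C₀.
Rearrange: e^(-y) = (9/7)cos(7x) + C.


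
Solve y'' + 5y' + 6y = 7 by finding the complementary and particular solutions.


Characteristic roots of r² + 5r + 6 = 0 are -3, -2.
y_h = C₁e^(-3x) + C₂e^(-2x).
Constant forcing; try y_p = A. Then 6A = 7 ⇒ A = 7/6.
General solution: y = C₁e^(-3x) + C₂e^(-2x) + 7/6.


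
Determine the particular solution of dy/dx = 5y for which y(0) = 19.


General solution of y' = 5y is y = Ce^(5x).
Apply y(0) = 19: C = 19.
Particular solution: y = 19e^(5x).


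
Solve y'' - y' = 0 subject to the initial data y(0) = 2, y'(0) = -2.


Characteristic roots of r² - r = 0 are 1, 0.
General solution y = c₁ e^(x) + c₂.
Apply y(0) = 2: c₁ + c₂ = 2. Apply y'(0) = -2: 1 c₁ + 0 c₂ = -2.
Solve: c₁ = -2, c₂ = 4.
Particular solution: y = -2e^(x) + 4.


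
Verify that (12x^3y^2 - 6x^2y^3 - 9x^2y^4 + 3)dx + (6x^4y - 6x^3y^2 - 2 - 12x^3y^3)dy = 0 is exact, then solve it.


Check exactness: ∂M/∂y = 24x^3y - 18x^2y^2 - 36x^2y^3 and ∂N/∂x = 24x^3y - 18x^2y^2 - 36x^2y^3; equal, so the equation is exact.
Integrate M with respect to x (treating y as constant): ∫M dx = 3x^4y^2 - 2x^3y^3 - 3x^3y^4 + 3x + h(y).
Differentiate w.r.t. y and set equal to N: the x-dependent terms already match, leaving h'(y) = -2. Integrate: h(y) = -2y.
So F(x,y) = 3x^4y^2 - 2x^3y^3 - 2y - 3x^3y^4 + 3x.
General solution: 3x^4y^2 - 2x^3y^3 - 2y - 3x^3y^4 + 3x = C.


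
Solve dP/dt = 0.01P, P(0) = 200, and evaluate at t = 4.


The ODE dP/dt = 0.01P has solution P(t) = P(0)e^(0.01t).
Substitute P(0) = 200 and t = 4: P(4) = 200 e^(0.04) ≈ 208.


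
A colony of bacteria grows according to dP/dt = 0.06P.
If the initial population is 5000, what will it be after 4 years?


The ODE dP/dt = 0.06P has solution P(t) = P(0)e^(0.06t).
Substitute P(0) = 5000 and t = 4: P(4) = 5000 e^(0.24) ≈ 6356.


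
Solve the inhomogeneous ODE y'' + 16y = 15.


Homogeneous part: r² + 16 = 0 ⇒ r = ±4i, so y_h = C₁cos(4x) + C₂sin(4x).
Try constant y_p = A; plug in: 16A = 15 ⇒ A = 15/16.
General solution: y = C₁cos(4x) + C₂sin(4x) + 15/16.


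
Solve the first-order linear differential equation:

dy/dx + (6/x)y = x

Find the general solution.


P(x) = 6/x ⇒ μ = x^6.
(x^6 y)' = x^7 ⇒ x^6 y = x^8/(8) + C.
Solve for y: y = (1/8)x^2 + C/x^6.


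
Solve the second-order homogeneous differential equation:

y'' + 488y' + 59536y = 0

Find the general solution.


Characteristic equation: r² + 488r + 59536 = 0, i.e. (r + 244)² = 0.
Repeated root r = -244; include an x factor for the second linearly independent solution.
General solution: y = (C₁ + C₂x)e^(-244x).


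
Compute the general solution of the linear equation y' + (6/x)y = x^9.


P(x) = 6/x ⇒ μ = x^6.
(x^6 y)' = x^6·x^9 = x^15.
Integrate: x^6 y = x^16/(16) + C.
Solve for y: y = (1/16)x^10 + C/x^6.


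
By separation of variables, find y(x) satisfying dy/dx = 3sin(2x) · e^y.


Separate: e^(-y) dy = 3sin(2x) dx.
Integrate: -e^(-y) = -(3/2)cos(2x) + C₀.
Rearrange: e^(-y) = (3/2)cos(2x) + C.


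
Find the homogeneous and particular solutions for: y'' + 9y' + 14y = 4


Characteristic roots of r² + 9r + 14 = 0 are -2, -7.
y_h = C₁e^(-2x) + C₂e^(-7x).
Constant forcing; try y_p = A. Then 14A = 4 ⇒ A = 2/7.
General solution: y = C₁e^(-2x) + C₂e^(-7x) + 2/7.


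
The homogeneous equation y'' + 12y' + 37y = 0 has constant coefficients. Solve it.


Characteristic equation: r² + 12r + 37 = 0.
Discriminant is negative; roots r = -6 ± 1i (complex conjugate pair).
General solution uses e^(α x)(C₁ cos(β x) + C₂ sin(β x)): y = e^(-6x)(C₁cos(x) + C₂sin(x)).


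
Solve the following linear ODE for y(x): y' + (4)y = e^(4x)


P(x) = 4 ⇒ μ = e^(4x).
(μ y)' = e^(8x) ⇒ μ y = (1/8)e^(8x) + C.
Divide by μ: y = (1/8)e^(4x) + Ce^(-4x).


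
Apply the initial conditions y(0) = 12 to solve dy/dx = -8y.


General solution of y' = -8y is y = Ce^(-8x).
Apply y(0) = 12: C = 12.
Particular solution: y = 12e^(-8x).


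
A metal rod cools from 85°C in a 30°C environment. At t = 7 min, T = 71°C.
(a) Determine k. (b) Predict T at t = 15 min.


Newton's law: T(t) = T_a + (T₀ - T_a)e^(-kt).
(a) Use T(7) = 71: (71 - 30)/(85 - 30) = e^(-k·7), so k = -ln(0.745)/7 ≈ 0.0420.
(b) Apply k to t = 15: T(15) = 30 + (55)e^(-0.629) ≈ 59.3°C.


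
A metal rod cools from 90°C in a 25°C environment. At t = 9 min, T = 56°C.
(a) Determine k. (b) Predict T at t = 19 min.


Newton's law: T(t) = T_a + (T₀ - T_a)e^(-kt).
(a) Use T(9) = 56: (56 - 25)/(90 - 25) = e^(-k·9), so k = -ln(0.477)/9 ≈ 0.0823.
(b) Apply k to t = 19: T(19) = 25 + (65)e^(-1.563) ≈ 38.6°C.


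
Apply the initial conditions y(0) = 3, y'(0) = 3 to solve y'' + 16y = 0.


Characteristic roots of r² + 16 = 0 are ±4i, so y = C₁cos(4x) + C₂sin(4x).
Apply y(0) = 3: C₁ = 3. Differentiate and apply y'(0) = 3: 4·C₂ = 3, so C₂ = 3/4.
Particular solution: y = 3cos(4x) + (3/4)sin(4x).


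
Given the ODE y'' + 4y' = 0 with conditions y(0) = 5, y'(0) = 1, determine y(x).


Characteristic roots of r² + 4r = 0 are 0, -4.
General solution y = c₁ + c₂ e^(-4x).
Apply y(0) = 5: c₁ + c₂ = 5. Apply y'(0) = 1: 0 c₁ - 4 c₂ = 1.
Solve: c₁ = 21/4, c₂ = -1/4.
Particular solution: y = 21/4 - (1/4)e^(-4x).


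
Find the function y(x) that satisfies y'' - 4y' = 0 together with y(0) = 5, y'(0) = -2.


Characteristic roots of r² - 4r = 0 are 4, 0.
General solution y = c₁ e^(4x) + c₂.
Apply y(0) = 5: c₁ + c₂ = 5. Apply y'(0) = -2: 4 c₁ + 0 c₂ = -2.
Solve: c₁ = -1/2, c₂ = 11/2.
Particular solution: y = -(1/2)e^(4x) + 11/2.


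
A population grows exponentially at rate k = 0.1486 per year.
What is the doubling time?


Exponential growth: P(t) = P₀ e^(0.1486t). Set P(t)/P₀ = 2: e^(0.1486t) = 2.
Solve: t = ln(2)/0.1486 ≈ 4.66 years.


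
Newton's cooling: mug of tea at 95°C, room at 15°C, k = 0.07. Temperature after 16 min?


Newton's law: dT/dt = -k(T - T_a) has solution T(t) = T_a + (T₀ - T_a)e^(-kt).
Plug in T_a = 15, T₀ = 95, k = 0.07, t = 16: T(16) = 15 + (80)e^(-1.12) ≈ 41.1°C.


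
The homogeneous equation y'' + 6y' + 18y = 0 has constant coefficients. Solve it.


Characteristic equation: r² + 6r + 18 = 0.
Discriminant is negative; roots r = -3 ± 3i (complex conjugate pair).
General solution uses e^(α x)(C₁ cos(β x) + C₂ sin(β x)): y = e^(-3x)(C₁cos(3x) + C₂sin(3x)).


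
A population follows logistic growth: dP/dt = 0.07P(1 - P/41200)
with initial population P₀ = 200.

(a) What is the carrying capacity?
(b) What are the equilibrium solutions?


Logistic ODE dP/dt = 0.07P(1 - P/41200) has equilibria where dP/dt = 0, i.e. P = 0 or P = 41200.
The coefficient (1 - P/K) = 0 when P = K, identifying K = 41200 as the carrying capacity.
(a) K = 41200; (b) equilibria P = 0 and P = 41200.


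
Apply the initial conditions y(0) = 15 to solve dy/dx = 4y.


General solution of y' = 4y is y = Ce^(4x).
Apply y(0) = 15: C = 15.
Particular solution: y = 15e^(4x).


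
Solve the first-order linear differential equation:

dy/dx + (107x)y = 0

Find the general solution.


P(x) = 107x ⇒ μ = e^((107/2)x²).
Q(x) = 0 so μ y is constant: y = Ce^(-(107/2)x²).


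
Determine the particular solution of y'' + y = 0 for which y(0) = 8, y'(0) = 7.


Characteristic roots of r² + 1 = 0 are ±1i, so y = C₁cos(x) + C₂sin(x).
Apply y(0) = 8: C₁ = 8. Differentiate and apply y'(0) = 7: 1·C₂ = 7, so C₂ = 7.
Particular solution: y = 8cos(x) + 7sin(x).


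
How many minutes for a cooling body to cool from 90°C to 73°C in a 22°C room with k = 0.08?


From T(t) = T_a + (T₀ - T_a)e^(-kt), set T(t) = 73:
(73 - 22) / (90 - 22) = e^(-0.08t), so t = -ln(0.750)/0.08 ≈ 3.6 minutes.


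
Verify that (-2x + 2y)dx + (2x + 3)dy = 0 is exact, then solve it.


Check exactness: ∂M/∂y = 2 and ∂N/∂x = 2; equal, so the equation is exact.
Integrate M with respect to x (treating y as constant): ∫M dx = -x^2 + 2xy + h(y).
Differentiate w.r.t. y and set equal to N: the x-dependent terms already match, leaving h'(y) = 3. Integrate: h(y) = 3y.
So F(x,y) = -x^2 + 2xy + 3y.
General solution: -x^2 + 2xy + 3y = C.


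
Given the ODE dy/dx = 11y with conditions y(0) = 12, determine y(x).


General solution of y' = 11y is y = Ce^(11x).
Apply y(0) = 12: C = 12.
Particular solution: y = 12e^(11x).


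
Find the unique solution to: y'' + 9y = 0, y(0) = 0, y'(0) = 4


Characteristic roots of r² + 9 = 0 are ±3i, so y = C₁cos(3x) + C₂sin(3x).
Apply y(0) = 0: C₁ = 0. Differentiate and apply y'(0) = 4: 3·C₂ = 4, so C₂ = 4/3.
Particular solution: y = (4/3)sin(3x).


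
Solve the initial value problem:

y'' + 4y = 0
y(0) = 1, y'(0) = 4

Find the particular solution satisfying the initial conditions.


Characteristic roots of r² + 4 = 0 are ±2i, so y = C₁cos(2x) + C₂sin(2x).
Apply y(0) = 1: C₁ = 1. Differentiate and apply y'(0) = 4: 2·C₂ = 4, so C₂ = 2.
Particular solution: y = cos(2x) + 2sin(2x).


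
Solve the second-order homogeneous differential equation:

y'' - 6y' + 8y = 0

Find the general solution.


Characteristic equation: r² - 6r + 8 = 0.
Factor: (r - 4)(r - 2) = 0 ⇒ r = 4, 2 (distinct real).
General solution: y = C₁e^(4x) + C₂e^(2x).


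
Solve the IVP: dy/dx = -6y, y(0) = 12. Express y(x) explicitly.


General solution of y' = -6y is y = Ce^(-6x).
Apply y(0) = 12: C = 12.
Particular solution: y = 12e^(-6x).


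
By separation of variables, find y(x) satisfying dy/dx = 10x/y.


Separate variables: y dy = 10x dx.
Integrate both sides: y²/2 = 5x^2 + C₀.
Multiply by 2: y² = 10x^2 + C.


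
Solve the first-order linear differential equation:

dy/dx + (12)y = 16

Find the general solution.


P(x) = 12, Q(x) = 16; integrating factor μ = e^(12x).
(μ y)' = 16e^(12x) ⇒ μ y = (4/3)e^(12x) + C.
Divide by μ: y = 4/3 + Ce^(-12x).


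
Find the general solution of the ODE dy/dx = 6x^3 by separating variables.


Integrate both sides with respect to x: y = ∫ 6x^3 dx = (3/2)x^4 + C.


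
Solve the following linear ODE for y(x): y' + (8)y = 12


P(x) = 8, Q(x) = 12; integrating factor μ = e^(8x).
(μ y)' = 12e^(8x) ⇒ μ y = (3/2)e^(8x) + C.
Divide by μ: y = 3/2 + Ce^(-8x).


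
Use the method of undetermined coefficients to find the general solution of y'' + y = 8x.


Homogeneous: r² + 1 = 0 ⇒ r = ±1i, y_h = C₁cos(x) + C₂sin(x).
Polynomial forcing; try y_p = Ax + B. Then y_p'' + 1 y_p = 1(Ax + B) = 8x, so B = 0 and A = 8.
General solution: y = C₁cos(x) + C₂sin(x) + 8x.


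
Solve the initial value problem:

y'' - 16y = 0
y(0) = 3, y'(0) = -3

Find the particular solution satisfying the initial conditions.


Characteristic roots of r² - 16 = 0 are 4, -4.
General solution y = c₁ e^(4x) + c₂ e^(-4x).
Apply y(0) = 3: c₁ + c₂ = 3. Apply y'(0) = -3: 4 c₁ - 4 c₂ = -3.
Solve: c₁ = 9/8, c₂ = 15/8.
Particular solution: y = (9/8)e^(4x) + (15/8)e^(-4x).


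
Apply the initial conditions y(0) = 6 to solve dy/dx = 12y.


General solution of y' = 12y is y = Ce^(12x).
Apply y(0) = 6: C = 6.
Particular solution: y = 6e^(12x).


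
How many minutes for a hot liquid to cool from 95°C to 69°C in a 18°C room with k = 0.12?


From T(t) = T_a + (T₀ - T_a)e^(-kt), set T(t) = 69:
(69 - 18) / (95 - 18) = e^(-0.12t), so t = -ln(0.662)/0.12 ≈ 3.4 minutes.


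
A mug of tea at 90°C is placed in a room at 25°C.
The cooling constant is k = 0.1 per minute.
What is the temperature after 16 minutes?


Newton's law: dT/dt = -k(T - T_a) has solution T(t) = T_a + (T₀ - T_a)e^(-kt).
Plug in T_a = 25, T₀ = 90, k = 0.1, t = 16: T(16) = 25 + (65)e^(-1.60) ≈ 38.1°C.


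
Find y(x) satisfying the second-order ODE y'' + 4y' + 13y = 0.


Characteristic equation: r² + 4r + 13 = 0.
Discriminant is negative; roots r = -2 ± 3i (complex conjugate pair).
General solution uses e^(α x)(C₁ cos(β x) + C₂ sin(β x)): y = e^(-2x)(C₁cos(3x) + C₂sin(3x)).


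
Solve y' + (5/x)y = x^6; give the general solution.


P(x) = 5/x ⇒ μ = x^5.
(x^5 y)' = x^5·x^6 = x^11.
Integrate: x^5 y = x^12/(12) + C.
Solve for y: y = (1/12)x^7 + C/x^5.


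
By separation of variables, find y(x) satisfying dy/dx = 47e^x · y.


Separate variables: dy/y = 47e^x dx.
Integrate: ln|y| = 47e^x + C₀.
Exponentiate: y = Ce^(47e^x).


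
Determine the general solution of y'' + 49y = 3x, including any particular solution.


Homogeneous: r² + 49 = 0 ⇒ r = ±7i, y_h = C₁cos(7x) + C₂sin(7x).
Polynomial forcing; try y_p = Ax + B. Then y_p'' + 49 y_p = 49(Ax + B) = 3x, so B = 0 and A = 3/49.
General solution: y = C₁cos(7x) + C₂sin(7x) + (3/49)x.


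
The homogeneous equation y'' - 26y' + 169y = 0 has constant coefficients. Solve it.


Characteristic equation: r² - 26r + 169 = 0, i.e. (r - 13)² = 0.
Repeated root r = 13; include an x factor for the second linearly independent solution.
General solution: y = (C₁ + C₂x)e^(13x).


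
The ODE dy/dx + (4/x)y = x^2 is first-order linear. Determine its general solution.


P(x) = 4/x ⇒ μ = x^4.
(x^4 y)' = x^4·x^2 = x^6.
Integrate: x^4 y = x^7/(7) + C.
Solve for y: y = (1/7)x^3 + C/x^4.


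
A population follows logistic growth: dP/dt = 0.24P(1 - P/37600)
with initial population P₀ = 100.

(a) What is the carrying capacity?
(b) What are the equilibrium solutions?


Logistic ODE dP/dt = 0.24P(1 - P/37600) has equilibria where dP/dt = 0, i.e. P = 0 or P = 37600.
The coefficient (1 - P/K) = 0 when P = K, identifying K = 37600 as the carrying capacity.
(a) K = 37600; (b) equilibria P = 0 and P = 37600.


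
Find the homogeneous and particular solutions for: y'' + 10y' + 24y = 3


Characteristic roots of r² + 10r + 24 = 0 are -4, -6.
y_h = C₁e^(-4x) + C₂e^(-6x).
Constant forcing; try y_p = A. Then 24A = 3 ⇒ A = 1/8.
General solution: y = C₁e^(-4x) + C₂e^(-6x) + 1/8.


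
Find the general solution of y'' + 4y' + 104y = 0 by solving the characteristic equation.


Characteristic equation: r² + 4r + 104 = 0.
Discriminant is negative; roots r = -2 ± 10i (complex conjugate pair).
General solution uses e^(α x)(C₁ cos(β x) + C₂ sin(β x)): y = e^(-2x)(C₁cos(10x) + C₂sin(10x)).


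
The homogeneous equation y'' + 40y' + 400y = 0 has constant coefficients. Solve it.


Characteristic equation: r² + 40r + 400 = 0, i.e. (r + 20)² = 0.
Repeated root r = -20; include an x factor for the second linearly independent solution.
General solution: y = (C₁ + C₂x)e^(-20x).


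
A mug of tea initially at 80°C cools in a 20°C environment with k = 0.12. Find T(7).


Newton's law: dT/dt = -k(T - T_a) has solution T(t) = T_a + (T₀ - T_a)e^(-kt).
Plug in T_a = 20, T₀ = 80, k = 0.12, t = 7: T(7) = 20 + (60)e^(-0.84) ≈ 45.9°C.


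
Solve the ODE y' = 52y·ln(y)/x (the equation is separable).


Separate: dy/[y ln(y)] = 52 dx/x.
Substitute u = ln(y): du/u = 52 dx/x.
Integrate: ln|ln(y)| = 52ln|x| + C₀, hence ln(y) = C·x^52.


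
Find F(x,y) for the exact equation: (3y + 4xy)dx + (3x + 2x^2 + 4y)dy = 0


Check exactness: ∂M/∂y = 3 + 4x and ∂N/∂x = 3 + 4x; equal, so the equation is exact.
Integrate M with respect to x (treating y as constant): ∫M dx = 3xy + 2x^2y + h(y).
Differentiate w.r.t. y and set equal to N: the x-dependent terms already match, leaving h'(y) = 4y. Integrate: h(y) = 2y^2.
So F(x,y) = 3xy + 2x^2y + 2y^2.
General solution: 3xy + 2x^2y + 2y^2 = C.


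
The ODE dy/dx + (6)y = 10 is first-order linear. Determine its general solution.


P(x) = 6, Q(x) = 10; integrating factor μ = e^(6x).
(μ y)' = 10e^(6x) ⇒ μ y = (5/3)e^(6x) + C.
Divide by μ: y = 5/3 + Ce^(-6x).


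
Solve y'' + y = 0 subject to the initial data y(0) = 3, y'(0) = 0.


Characteristic roots of r² + 1 = 0 are ±1i, so y = C₁cos(x) + C₂sin(x).
Apply y(0) = 3: C₁ = 3. Differentiate and apply y'(0) = 0: 1·C₂ = 0, so C₂ = 0.
Particular solution: y = 3cos(x).


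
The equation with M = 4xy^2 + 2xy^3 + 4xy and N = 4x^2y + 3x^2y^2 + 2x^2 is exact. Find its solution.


Check exactness: ∂M/∂y = 8xy + 6xy^2 + 4x and ∂N/∂x = 8xy + 6xy^2 + 4x; equal, so the equation is exact.
Integrate M with respect to x (treating y as constant): ∫M dx = 2x^2y^2 + x^2y^3 + 2x^2y + h(y).
Differentiate w.r.t. y and set equal to N: all terms match, so h'(y) = 0 and h is a constant absorbed into C.
General solution: 2x^2y^2 + x^2y^3 + 2x^2y = C.


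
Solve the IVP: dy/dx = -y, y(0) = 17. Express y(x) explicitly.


General solution of y' = -y is y = Ce^(-x).
Apply y(0) = 17: C = 17.
Particular solution: y = 17e^(-x).


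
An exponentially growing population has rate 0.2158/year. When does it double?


Exponential growth: P(t) = P₀ e^(0.2158t). Set P(t)/P₀ = 2: e^(0.2158t) = 2.
Solve: t = ln(2)/0.2158 ≈ 3.21 years.


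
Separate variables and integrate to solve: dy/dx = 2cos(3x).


g(y) = 1, so integrate directly: y = ∫ 2cos(3x) dx = (2/3)sin(3x) + C.


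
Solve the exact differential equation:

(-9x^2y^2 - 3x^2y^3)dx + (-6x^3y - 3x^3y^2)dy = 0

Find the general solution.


Check exactness: ∂M/∂y = -18x^2y - 9x^2y^2 and ∂N/∂x = -18x^2y - 9x^2y^2; equal, so the equation is exact.
Integrate M with respect to x (treating y as constant): ∫M dx = -3x^3y^2 - x^3y^3 + h(y).
Differentiate w.r.t. y and set equal to N: all terms match, so h'(y) = 0 and h is a constant absorbed into C.
General solution: -3x^3y^2 - x^3y^3 = C.


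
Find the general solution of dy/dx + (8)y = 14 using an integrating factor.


P(x) = 8, Q(x) = 14; integrating factor μ = e^(8x).
(μ y)' = 14e^(8x) ⇒ μ y = (7/4)e^(8x) + C.
Divide by μ: y = 7/4 + Ce^(-8x).


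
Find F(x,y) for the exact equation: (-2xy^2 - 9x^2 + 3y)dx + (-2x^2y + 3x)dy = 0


Check exactness: ∂M/∂y = -4xy + 3 and ∂N/∂x = -4xy + 3; equal, so the equation is exact.
Integrate M with respect to x (treating y as constant): ∫M dx = -x^2y^2 - 3x^3 + 3xy + h(y).
Differentiate w.r.t. y and set equal to N: all terms match, so h'(y) = 0 and h is a constant absorbed into C.
General solution: -x^2y^2 - 3x^3 + 3xy = C.


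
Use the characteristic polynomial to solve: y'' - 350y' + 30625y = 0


Characteristic equation: r² - 350r + 30625 = 0, i.e. (r - 175)² = 0.
Repeated root r = 175; include an x factor for the second linearly independent solution.
General solution: y = (C₁ + C₂x)e^(175x).


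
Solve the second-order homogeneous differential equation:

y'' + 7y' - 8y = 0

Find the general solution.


Characteristic equation: r² + 7r - 8 = 0.
Factor: (r + 8)(r - 1) = 0 ⇒ r = -8, 1 (distinct real).
General solution: y = C₁e^(-8x) + C₂e^(x).


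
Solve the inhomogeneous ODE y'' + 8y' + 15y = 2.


Characteristic roots of r² + 8r + 15 = 0 are -3, -5.
y_h = C₁e^(-3x) + C₂e^(-5x).
Constant forcing; try y_p = A. Then 15A = 2 ⇒ A = 2/15.
General solution: y = C₁e^(-3x) + C₂e^(-5x) + 2/15.


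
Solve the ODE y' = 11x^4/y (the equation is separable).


Separate variables: y dy = 11x^4 dx.
Integrate both sides: y²/2 = (11/5)x^5 + C₀.
Multiply by 2: y² = (22/5)x^5 + C.


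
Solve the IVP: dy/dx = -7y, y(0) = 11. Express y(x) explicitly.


General solution of y' = -7y is y = Ce^(-7x).
Apply y(0) = 11: C = 11.
Particular solution: y = 11e^(-7x).


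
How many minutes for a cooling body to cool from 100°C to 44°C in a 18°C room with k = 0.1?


From T(t) = T_a + (T₀ - T_a)e^(-kt), set T(t) = 44:
(44 - 18) / (100 - 18) = e^(-0.1t), so t = -ln(0.317)/0.1 ≈ 11.5 minutes.


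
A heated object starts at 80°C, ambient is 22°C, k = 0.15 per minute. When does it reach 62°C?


From T(t) = T_a + (T₀ - T_a)e^(-kt), set T(t) = 62:
(62 - 22) / (80 - 22) = e^(-0.15t), so t = -ln(0.690)/0.15 ≈ 2.5 minutes.


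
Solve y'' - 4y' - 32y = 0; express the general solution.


Characteristic equation: r² - 4r - 32 = 0.
Factor: (r - 8)(r + 4) = 0 ⇒ r = 8, -4 (distinct real).
General solution: y = C₁e^(8x) + C₂e^(-4x).


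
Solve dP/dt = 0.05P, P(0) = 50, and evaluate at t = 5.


The ODE dP/dt = 0.05P has solution P(t) = P(0)e^(0.05t).
Substitute P(0) = 50 and t = 5: P(5) = 50 e^(0.25) ≈ 64.


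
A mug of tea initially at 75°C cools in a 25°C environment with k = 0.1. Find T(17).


Newton's law: dT/dt = -k(T - T_a) has solution T(t) = T_a + (T₀ - T_a)e^(-kt).
Plug in T_a = 25, T₀ = 75, k = 0.1, t = 17: T(17) = 25 + (50)e^(-1.70) ≈ 34.1°C.


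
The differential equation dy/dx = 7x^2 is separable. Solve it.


Integrate both sides with respect to x: y = ∫ 7x^2 dx = (7/3)x^3 + C.


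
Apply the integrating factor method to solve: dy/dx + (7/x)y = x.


P(x) = 7/x ⇒ μ = x^7.
(x^7 y)' = x^8 ⇒ x^7 y = x^9/(9) + C.
Solve for y: y = (1/9)x^2 + C/x^7.


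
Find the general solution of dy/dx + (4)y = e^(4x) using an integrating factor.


P(x) = 4 ⇒ μ = e^(4x).
(μ y)' = e^(8x) ⇒ μ y = (1/8)e^(8x) + C.
Divide by μ: y = (1/8)e^(4x) + Ce^(-4x).


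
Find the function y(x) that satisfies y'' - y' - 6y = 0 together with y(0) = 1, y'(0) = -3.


Characteristic roots of r² - r - 6 = 0 are -2, 3.
General solution y = c₁ e^(-2x) + c₂ e^(3x).
Apply y(0) = 1: c₁ + c₂ = 1. Apply y'(0) = -3: -2 c₁ + 3 c₂ = -3.
Solve: c₁ = 6/5, c₂ = -1/5.
Particular solution: y = (6/5)e^(-2x) - (1/5)e^(3x).


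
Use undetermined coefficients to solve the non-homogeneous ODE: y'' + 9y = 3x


Homogeneous: r² + 9 = 0 ⇒ r = ±3i, y_h = C₁cos(3x) + C₂sin(3x).
Polynomial forcing; try y_p = Ax + B. Then y_p'' + 9 y_p = 9(Ax + B) = 3x, so B = 0 and A = 1/3.
General solution: y = C₁cos(3x) + C₂sin(3x) + (1/3)x.


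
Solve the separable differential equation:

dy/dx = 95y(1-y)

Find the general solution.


Separate: dy/[y(1-y)] = 95 dx.
Partial fractions: 1/[y(1-y)] = 1/y + 1/(1-y).
Integrate: ln|y/(1-y)| = 95x + C₀.
Solve for y: y = 1/(1 + Ce^(-95x)).


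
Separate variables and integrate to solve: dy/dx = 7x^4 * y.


Separate variables: dy/y = 7x^4 dx.
Integrate: ln|y| = (7/5)x^5 + C₀.
Exponentiate: y = Ce^((7/5)x^5).


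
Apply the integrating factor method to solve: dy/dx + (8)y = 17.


P(x) = 8, Q(x) = 17; integrating factor μ = e^(8x).
(μ y)' = 17e^(8x) ⇒ μ y = (17/8)e^(8x) + C.
Divide by μ: y = 17/8 + Ce^(-8x).


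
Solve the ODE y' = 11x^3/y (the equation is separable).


Separate variables: y dy = 11x^3 dx.
Integrate both sides: y²/2 = (11/4)x^4 + C₀.
Multiply by 2: y² = (11/2)x^4 + C.


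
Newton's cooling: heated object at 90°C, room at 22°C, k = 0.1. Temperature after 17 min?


Newton's law: dT/dt = -k(T - T_a) has solution T(t) = T_a + (T₀ - T_a)e^(-kt).
Plug in T_a = 22, T₀ = 90, k = 0.1, t = 17: T(17) = 22 + (68)e^(-1.70) ≈ 34.4°C.


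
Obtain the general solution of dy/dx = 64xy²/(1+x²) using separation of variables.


Separate: dy/y² = 64x/(1+x²) dx.
Integrate LHS: ∫ dy/y² = -1/y.
Integrate RHS via u = 1+x²: 32ln(1+x²) + C.
Result: -1/y = 32ln(1+x²) + C.


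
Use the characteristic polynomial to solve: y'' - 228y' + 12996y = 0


Characteristic equation: r² - 228r + 12996 = 0, i.e. (r - 114)² = 0.
Repeated root r = 114; include an x factor for the second linearly independent solution.
General solution: y = (C₁ + C₂x)e^(114x).


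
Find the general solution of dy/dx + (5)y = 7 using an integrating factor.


P(x) = 5, Q(x) = 7; integrating factor μ = e^(5x).
(μ y)' = 7e^(5x) ⇒ μ y = (7/5)e^(5x) + C.
Divide by μ: y = 7/5 + Ce^(-5x).


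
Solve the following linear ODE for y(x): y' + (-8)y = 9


P(x) = -8 ⇒ μ = e^(-8x).
(μ y)' = 9e^(-8x) ⇒ μ y = -(9/8)e^(-8x) + C.
Divide by μ: y = -9/8 + Ce^(8x).


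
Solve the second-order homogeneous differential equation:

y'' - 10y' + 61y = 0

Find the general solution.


Characteristic equation: r² - 10r + 61 = 0.
Discriminant is negative; roots r = 5 ± 6i (complex conjugate pair).
General solution uses e^(α x)(C₁ cos(β x) + C₂ sin(β x)): y = e^(5x)(C₁cos(6x) + C₂sin(6x)).


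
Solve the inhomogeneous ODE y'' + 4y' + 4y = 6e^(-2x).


Characteristic polynomial (r + 2)² = 0; repeated root r = -2.
y_h = (C₁ + C₂x)e^(-2x). Forcing matches the repeated root (resonance), so try y_p = Ax² e^(-2x).
Substitute and solve for A: 2A = 6, so A = 3.
General solution: y = (C₁ + C₂x + 3x²)e^(-2x).


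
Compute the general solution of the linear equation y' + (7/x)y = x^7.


P(x) = 7/x ⇒ μ = x^7.
(x^7 y)' = x^14 ⇒ x^7 y = x^15/(15) + C.
Solve for y: y = (1/15)x^8 + C/x^7.


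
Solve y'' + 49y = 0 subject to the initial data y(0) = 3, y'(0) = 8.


Characteristic roots of r² + 49 = 0 are ±7i, so y = C₁cos(7x) + C₂sin(7x).
Apply y(0) = 3: C₁ = 3. Differentiate and apply y'(0) = 8: 7·C₂ = 8, so C₂ = 8/7.
Particular solution: y = 3cos(7x) + (8/7)sin(7x).


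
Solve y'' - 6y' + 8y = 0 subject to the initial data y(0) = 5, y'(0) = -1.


Characteristic roots of r² - 6r + 8 = 0 are 4, 2.
General solution y = c₁ e^(4x) + c₂ e^(2x).
Apply y(0) = 5: c₁ + c₂ = 5. Apply y'(0) = -1: 4 c₁ + 2 c₂ = -1.
Solve: c₁ = -11/2, c₂ = 21/2.
Particular solution: y = -(11/2)e^(4x) + (21/2)e^(2x).


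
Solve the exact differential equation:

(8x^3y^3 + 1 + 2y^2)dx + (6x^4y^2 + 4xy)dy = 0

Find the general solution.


Check exactness: ∂M/∂y = 24x^3y^2 + 4y and ∂N/∂x = 24x^3y^2 + 4y; equal, so the equation is exact.
Integrate M with respect to x (treating y as constant): ∫M dx = 2x^4y^3 + x + 2xy^2 + h(y).
Differentiate w.r.t. y and set equal to N: all terms match, so h'(y) = 0 and h is a constant absorbed into C.
General solution: 2x^4y^3 + x + 2xy^2 = C.


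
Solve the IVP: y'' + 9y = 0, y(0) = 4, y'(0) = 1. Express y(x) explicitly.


Characteristic roots of r² + 9 = 0 are ±3i, so y = C₁cos(3x) + C₂sin(3x).
Apply y(0) = 4: C₁ = 4. Differentiate and apply y'(0) = 1: 3·C₂ = 1, so C₂ = 1/3.
Particular solution: y = 4cos(3x) + (1/3)sin(3x).


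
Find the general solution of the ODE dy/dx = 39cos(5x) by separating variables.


g(y) = 1, so integrate directly: y = ∫ 39cos(5x) dx = (39/5)sin(5x) + C.


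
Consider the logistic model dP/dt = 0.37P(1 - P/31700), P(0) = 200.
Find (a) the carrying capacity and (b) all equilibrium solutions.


Logistic ODE dP/dt = 0.37P(1 - P/31700) has equilibria where dP/dt = 0, i.e. P = 0 or P = 31700.
The coefficient (1 - P/K) = 0 when P = K, identifying K = 31700 as the carrying capacity.
(a) K = 31700; (b) equilibria P = 0 and P = 31700.


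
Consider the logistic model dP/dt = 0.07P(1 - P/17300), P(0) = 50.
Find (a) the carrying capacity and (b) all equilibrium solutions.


Logistic ODE dP/dt = 0.07P(1 - P/17300) has equilibria where dP/dt = 0, i.e. P = 0 or P = 17300.
The coefficient (1 - P/K) = 0 when P = K, identifying K = 17300 as the carrying capacity.
(a) K = 17300; (b) equilibria P = 0 and P = 17300.


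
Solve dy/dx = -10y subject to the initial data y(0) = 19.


General solution of y' = -10y is y = Ce^(-10x).
Apply y(0) = 19: C = 19.
Particular solution: y = 19e^(-10x).


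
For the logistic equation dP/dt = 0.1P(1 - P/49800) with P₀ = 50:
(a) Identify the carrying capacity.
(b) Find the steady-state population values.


Logistic ODE dP/dt = 0.1P(1 - P/49800) has equilibria where dP/dt = 0, i.e. P = 0 or P = 49800.
The coefficient (1 - P/K) = 0 when P = K, identifying K = 49800 as the carrying capacity.
(a) K = 49800; (b) equilibria P = 0 and P = 49800.


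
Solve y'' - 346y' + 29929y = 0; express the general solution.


Characteristic equation: r² - 346r + 29929 = 0, i.e. (r - 173)² = 0.
Repeated root r = 173; include an x factor for the second linearly independent solution.
General solution: y = (C₁ + C₂x)e^(173x).


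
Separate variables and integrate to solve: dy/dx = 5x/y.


Separate variables: y dy = 5x dx.
Integrate both sides: y²/2 = (5/2)x^2 + C₀.
Multiply by 2: y² = 5x^2 + C.


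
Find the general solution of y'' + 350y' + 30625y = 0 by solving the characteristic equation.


Characteristic equation: r² + 350r + 30625 = 0, i.e. (r + 175)² = 0.
Repeated root r = -175; include an x factor for the second linearly independent solution.
General solution: y = (C₁ + C₂x)e^(-175x).


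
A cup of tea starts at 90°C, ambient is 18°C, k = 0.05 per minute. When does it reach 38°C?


From T(t) = T_a + (T₀ - T_a)e^(-kt), set T(t) = 38:
(38 - 18) / (90 - 18) = e^(-0.05t), so t = -ln(0.278)/0.05 ≈ 25.6 minutes.


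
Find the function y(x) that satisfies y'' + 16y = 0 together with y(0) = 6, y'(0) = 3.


Characteristic roots of r² + 16 = 0 are ±4i, so y = C₁cos(4x) + C₂sin(4x).
Apply y(0) = 6: C₁ = 6. Differentiate and apply y'(0) = 3: 4·C₂ = 3, so C₂ = 3/4.
Particular solution: y = 6cos(4x) + (3/4)sin(4x).


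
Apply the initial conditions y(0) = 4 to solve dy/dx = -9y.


General solution of y' = -9y is y = Ce^(-9x).
Apply y(0) = 4: C = 4.
Particular solution: y = 4e^(-9x).


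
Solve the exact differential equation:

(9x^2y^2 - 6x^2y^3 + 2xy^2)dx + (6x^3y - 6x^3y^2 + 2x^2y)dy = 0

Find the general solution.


Check exactness: ∂M/∂y = 18x^2y - 18x^2y^2 + 4xy and ∂N/∂x = 18x^2y - 18x^2y^2 + 4xy; equal, so the equation is exact.
Integrate M with respect to x (treating y as constant): ∫M dx = 3x^3y^2 - 2x^3y^3 + x^2y^2 + h(y).
Differentiate w.r.t. y and set equal to N: all terms match, so h'(y) = 0 and h is a constant absorbed into C.
General solution: 3x^3y^2 - 2x^3y^3 + x^2y^2 = C.


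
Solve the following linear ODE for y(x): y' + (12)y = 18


P(x) = 12, Q(x) = 18; integrating factor μ = e^(12x).
(μ y)' = 18e^(12x) ⇒ μ y = (3/2)e^(12x) + C.
Divide by μ: y = 3/2 + Ce^(-12x).


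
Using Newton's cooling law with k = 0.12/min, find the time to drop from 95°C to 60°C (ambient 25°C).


From T(t) = T_a + (T₀ - T_a)e^(-kt), set T(t) = 60:
(60 - 25) / (95 - 25) = e^(-0.12t), so t = -ln(0.500)/0.12 ≈ 5.8 minutes.


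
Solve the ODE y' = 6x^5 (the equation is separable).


Integrate both sides with respect to x: y = ∫ 6x^5 dx = x^6 + C.


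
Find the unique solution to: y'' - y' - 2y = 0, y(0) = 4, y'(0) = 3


Characteristic roots of r² - r - 2 = 0 are 2, -1.
General solution y = c₁ e^(2x) + c₂ e^(-x).
Apply y(0) = 4: c₁ + c₂ = 4. Apply y'(0) = 3: 2 c₁ - 1 c₂ = 3.
Solve: c₁ = 7/3, c₂ = 5/3.
Particular solution: y = (7/3)e^(2x) + (5/3)e^(-x).


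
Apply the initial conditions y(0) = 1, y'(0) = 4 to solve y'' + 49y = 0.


Characteristic roots of r² + 49 = 0 are ±7i, so y = C₁cos(7x) + C₂sin(7x).
Apply y(0) = 1: C₁ = 1. Differentiate and apply y'(0) = 4: 7·C₂ = 4, so C₂ = 4/7.
Particular solution: y = cos(7x) + (4/7)sin(7x).


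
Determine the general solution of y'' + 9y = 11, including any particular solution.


Homogeneous part: r² + 9 = 0 ⇒ r = ±3i, so y_h = C₁cos(3x) + C₂sin(3x).
Try constant y_p = A; plug in: 9A = 11 ⇒ A = 11/9.
General solution: y = C₁cos(3x) + C₂sin(3x) + 11/9.


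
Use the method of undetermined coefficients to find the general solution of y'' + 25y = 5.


Homogeneous part: r² + 25 = 0 ⇒ r = ±5i, so y_h = C₁cos(5x) + C₂sin(5x).
Try constant y_p = A; plug in: 25A = 5 ⇒ A = 1/5.
General solution: y = C₁cos(5x) + C₂sin(5x) + 1/5.


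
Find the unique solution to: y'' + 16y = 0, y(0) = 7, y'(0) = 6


Characteristic roots of r² + 16 = 0 are ±4i, so y = C₁cos(4x) + C₂sin(4x).
Apply y(0) = 7: C₁ = 7. Differentiate and apply y'(0) = 6: 4·C₂ = 6, so C₂ = 3/2.
Particular solution: y = 7cos(4x) + (3/2)sin(4x).


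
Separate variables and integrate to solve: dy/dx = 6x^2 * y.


Separate variables: dy/y = 6x^2 dx.
Integrate: ln|y| = 2x^3 + C₀.
Exponentiate: y = Ce^(2x^3).


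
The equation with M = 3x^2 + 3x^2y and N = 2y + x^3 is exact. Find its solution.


Check exactness: ∂M/∂y = 3x^2 and ∂N/∂x = 3x^2; equal, so the equation is exact.
Integrate M with respect to x (treating y as constant): ∫M dx = x^3 + x^3y + h(y).
Differentiate w.r.t. y and set equal to N: the x-dependent terms already match, leaving h'(y) = 2y. Integrate: h(y) = y^2.
So F(x,y) = x^3 + y^2 + x^3y.
General solution: x^3 + y^2 + x^3y = C.


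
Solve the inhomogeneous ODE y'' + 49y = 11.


Homogeneous part: r² + 49 = 0 ⇒ r = ±7i, so y_h = C₁cos(7x) + C₂sin(7x).
Try constant y_p = A; plug in: 49A = 11 ⇒ A = 11/49.
General solution: y = C₁cos(7x) + C₂sin(7x) + 11/49.


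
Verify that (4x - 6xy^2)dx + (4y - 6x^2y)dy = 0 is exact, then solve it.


Check exactness: ∂M/∂y = -12xy and ∂N/∂x = -12xy; equal, so the equation is exact.
Integrate M with respect to x (treating y as constant): ∫M dx = 2x^2 - 3x^2y^2 + h(y).
Differentiate w.r.t. y and set equal to N: the x-dependent terms already match, leaving h'(y) = 4y. Integrate: h(y) = 2y^2.
So F(x,y) = 2x^2 + 2y^2 - 3x^2y^2.
General solution: 2x^2 + 2y^2 - 3x^2y^2 = C.


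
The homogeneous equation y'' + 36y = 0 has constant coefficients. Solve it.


Characteristic equation: r² + 36 = 0.
Discriminant is negative; roots r = 0 ± 6i (complex conjugate pair).
General solution uses e^(α x)(C₁ cos(β x) + C₂ sin(β x)): y = C₁cos(6x) + C₂sin(6x).


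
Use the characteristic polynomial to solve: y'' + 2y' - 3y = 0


Characteristic equation: r² + 2r - 3 = 0.
Factor: (r - 1)(r + 3) = 0 ⇒ r = 1, -3 (distinct real).
General solution: y = C₁e^(x) + C₂e^(-3x).


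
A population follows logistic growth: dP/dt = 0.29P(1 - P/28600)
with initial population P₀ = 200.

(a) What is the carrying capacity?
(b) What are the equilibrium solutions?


Logistic ODE dP/dt = 0.29P(1 - P/28600) has equilibria where dP/dt = 0, i.e. P = 0 or P = 28600.
The coefficient (1 - P/K) = 0 when P = K, identifying K = 28600 as the carrying capacity.
(a) K = 28600; (b) equilibria P = 0 and P = 28600.


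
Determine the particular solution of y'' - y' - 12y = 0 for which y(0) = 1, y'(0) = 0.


Characteristic roots of r² - r - 12 = 0 are 4, -3.
General solution y = c₁ e^(4x) + c₂ e^(-3x).
Apply y(0) = 1: c₁ + c₂ = 1. Apply y'(0) = 0: 4 c₁ - 3 c₂ = 0.
Solve: c₁ = 3/7, c₂ = 4/7.
Particular solution: y = (3/7)e^(4x) + (4/7)e^(-3x).


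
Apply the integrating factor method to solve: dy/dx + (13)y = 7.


P(x) = 13, Q(x) = 7; integrating factor μ = e^(13x).
(μ y)' = 7e^(13x) ⇒ μ y = (7/13)e^(13x) + C.
Divide by μ: y = 7/13 + Ce^(-13x).


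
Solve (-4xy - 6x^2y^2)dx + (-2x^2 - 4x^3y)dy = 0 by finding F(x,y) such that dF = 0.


Check exactness: ∂M/∂y = -4x - 12x^2y and ∂N/∂x = -4x - 12x^2y; equal, so the equation is exact.
Integrate M with respect to x (treating y as constant): ∫M dx = -2x^2y - 2x^3y^2 + h(y).
Differentiate w.r.t. y and set equal to N: all terms match, so h'(y) = 0 and h is a constant absorbed into C.
General solution: -2x^2y - 2x^3y^2 = C.


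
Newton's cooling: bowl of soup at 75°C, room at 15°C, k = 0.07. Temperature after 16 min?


Newton's law: dT/dt = -k(T - T_a) has solution T(t) = T_a + (T₀ - T_a)e^(-kt).
Plug in T_a = 15, T₀ = 75, k = 0.07, t = 16: T(16) = 15 + (60)e^(-1.12) ≈ 34.6°C.


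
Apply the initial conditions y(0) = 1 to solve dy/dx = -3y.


General solution of y' = -3y is y = Ce^(-3x).
Apply y(0) = 1: C = 1.
Particular solution: y = e^(-3x).


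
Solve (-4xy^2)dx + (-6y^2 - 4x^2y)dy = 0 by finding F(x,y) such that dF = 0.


Check exactness: ∂M/∂y = -8xy and ∂N/∂x = -8xy; equal, so the equation is exact.
Integrate M with respect to x (treating y as constant): ∫M dx = -2x^2y^2 + h(y).
Differentiate w.r.t. y and set equal to N: the x-dependent terms already match, leaving h'(y) = -6y^2. Integrate: h(y) = -2y^3.
So F(x,y) = -2y^3 - 2x^2y^2.
General solution: -2y^3 - 2x^2y^2 = C.


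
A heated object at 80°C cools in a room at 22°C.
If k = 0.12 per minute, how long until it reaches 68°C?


From T(t) = T_a + (T₀ - T_a)e^(-kt), set T(t) = 68:
(68 - 22) / (80 - 22) = e^(-0.12t), so t = -ln(0.793)/0.12 ≈ 1.9 minutes.


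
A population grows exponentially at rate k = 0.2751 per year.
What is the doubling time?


Exponential growth: P(t) = P₀ e^(0.2751t). Set P(t)/P₀ = 2: e^(0.2751t) = 2.
Solve: t = ln(2)/0.2751 ≈ 2.52 years.


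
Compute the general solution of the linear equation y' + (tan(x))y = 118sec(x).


P(x) = tan(x) ⇒ μ = e^(∫tan(x)dx) = sec(x).
(sec(x) y)' = 118sec²(x) ⇒ sec(x) y = 118tan(x) + C.
Multiply by cos(x): y = 118sin(x) + C·cos(x).


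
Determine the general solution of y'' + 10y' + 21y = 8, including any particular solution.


Characteristic roots of r² + 10r + 21 = 0 are -3, -7.
y_h = C₁e^(-3x) + C₂e^(-7x).
Constant forcing; try y_p = A. Then 21A = 8 ⇒ A = 8/21.
General solution: y = C₁e^(-3x) + C₂e^(-7x) + 8/21.


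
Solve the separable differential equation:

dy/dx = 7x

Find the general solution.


Integrate both sides with respect to x: y = ∫ 7x dx = (7/2)x^2 + C.


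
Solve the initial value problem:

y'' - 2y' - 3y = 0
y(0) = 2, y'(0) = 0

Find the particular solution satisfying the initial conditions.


Characteristic roots of r² - 2r - 3 = 0 are 3, -1.
General solution y = c₁ e^(3x) + c₂ e^(-x).
Apply y(0) = 2: c₁ + c₂ = 2. Apply y'(0) = 0: 3 c₁ - 1 c₂ = 0.
Solve: c₁ = 1/2, c₂ = 3/2.
Particular solution: y = (1/2)e^(3x) + (3/2)e^(-x).
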